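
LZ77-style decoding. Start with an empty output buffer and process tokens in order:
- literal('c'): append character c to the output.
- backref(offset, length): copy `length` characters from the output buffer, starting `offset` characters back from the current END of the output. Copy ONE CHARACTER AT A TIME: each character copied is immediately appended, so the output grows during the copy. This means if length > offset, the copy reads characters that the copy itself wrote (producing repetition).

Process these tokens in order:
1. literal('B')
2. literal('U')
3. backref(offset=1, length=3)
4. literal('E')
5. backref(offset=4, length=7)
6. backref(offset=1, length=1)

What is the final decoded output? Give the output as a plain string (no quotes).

Token 1: literal('B'). Output: "B"
Token 2: literal('U'). Output: "BU"
Token 3: backref(off=1, len=3) (overlapping!). Copied 'UUU' from pos 1. Output: "BUUUU"
Token 4: literal('E'). Output: "BUUUUE"
Token 5: backref(off=4, len=7) (overlapping!). Copied 'UUUEUUU' from pos 2. Output: "BUUUUEUUUEUUU"
Token 6: backref(off=1, len=1). Copied 'U' from pos 12. Output: "BUUUUEUUUEUUUU"

Answer: BUUUUEUUUEUUUU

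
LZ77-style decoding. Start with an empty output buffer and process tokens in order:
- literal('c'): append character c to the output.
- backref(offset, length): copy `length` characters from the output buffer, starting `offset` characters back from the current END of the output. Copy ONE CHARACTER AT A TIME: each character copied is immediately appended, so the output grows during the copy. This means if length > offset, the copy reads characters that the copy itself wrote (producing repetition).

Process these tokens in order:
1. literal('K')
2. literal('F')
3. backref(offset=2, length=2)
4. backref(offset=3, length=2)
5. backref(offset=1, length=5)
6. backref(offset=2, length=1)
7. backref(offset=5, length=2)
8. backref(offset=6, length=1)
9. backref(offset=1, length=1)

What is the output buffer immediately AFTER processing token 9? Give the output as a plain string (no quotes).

Token 1: literal('K'). Output: "K"
Token 2: literal('F'). Output: "KF"
Token 3: backref(off=2, len=2). Copied 'KF' from pos 0. Output: "KFKF"
Token 4: backref(off=3, len=2). Copied 'FK' from pos 1. Output: "KFKFFK"
Token 5: backref(off=1, len=5) (overlapping!). Copied 'KKKKK' from pos 5. Output: "KFKFFKKKKKK"
Token 6: backref(off=2, len=1). Copied 'K' from pos 9. Output: "KFKFFKKKKKKK"
Token 7: backref(off=5, len=2). Copied 'KK' from pos 7. Output: "KFKFFKKKKKKKKK"
Token 8: backref(off=6, len=1). Copied 'K' from pos 8. Output: "KFKFFKKKKKKKKKK"
Token 9: backref(off=1, len=1). Copied 'K' from pos 14. Output: "KFKFFKKKKKKKKKKK"

Answer: KFKFFKKKKKKKKKKK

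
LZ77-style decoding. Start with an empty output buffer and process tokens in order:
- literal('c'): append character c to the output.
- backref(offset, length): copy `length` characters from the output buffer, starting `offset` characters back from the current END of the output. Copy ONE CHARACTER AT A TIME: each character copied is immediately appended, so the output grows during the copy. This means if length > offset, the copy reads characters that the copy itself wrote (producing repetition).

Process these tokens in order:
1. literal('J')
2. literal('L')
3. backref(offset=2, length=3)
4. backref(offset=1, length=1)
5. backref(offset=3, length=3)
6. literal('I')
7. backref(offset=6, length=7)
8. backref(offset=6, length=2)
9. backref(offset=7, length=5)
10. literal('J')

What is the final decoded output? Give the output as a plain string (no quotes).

Token 1: literal('J'). Output: "J"
Token 2: literal('L'). Output: "JL"
Token 3: backref(off=2, len=3) (overlapping!). Copied 'JLJ' from pos 0. Output: "JLJLJ"
Token 4: backref(off=1, len=1). Copied 'J' from pos 4. Output: "JLJLJJ"
Token 5: backref(off=3, len=3). Copied 'LJJ' from pos 3. Output: "JLJLJJLJJ"
Token 6: literal('I'). Output: "JLJLJJLJJI"
Token 7: backref(off=6, len=7) (overlapping!). Copied 'JJLJJIJ' from pos 4. Output: "JLJLJJLJJIJJLJJIJ"
Token 8: backref(off=6, len=2). Copied 'JL' from pos 11. Output: "JLJLJJLJJIJJLJJIJJL"
Token 9: backref(off=7, len=5). Copied 'LJJIJ' from pos 12. Output: "JLJLJJLJJIJJLJJIJJLLJJIJ"
Token 10: literal('J'). Output: "JLJLJJLJJIJJLJJIJJLLJJIJJ"

Answer: JLJLJJLJJIJJLJJIJJLLJJIJJ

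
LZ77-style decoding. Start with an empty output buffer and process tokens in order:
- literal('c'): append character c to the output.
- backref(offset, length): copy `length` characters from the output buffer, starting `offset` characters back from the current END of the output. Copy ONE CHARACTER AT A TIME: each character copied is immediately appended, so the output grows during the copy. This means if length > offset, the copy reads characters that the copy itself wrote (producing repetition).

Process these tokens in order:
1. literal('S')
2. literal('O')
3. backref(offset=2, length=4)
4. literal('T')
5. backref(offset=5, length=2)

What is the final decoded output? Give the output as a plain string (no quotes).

Token 1: literal('S'). Output: "S"
Token 2: literal('O'). Output: "SO"
Token 3: backref(off=2, len=4) (overlapping!). Copied 'SOSO' from pos 0. Output: "SOSOSO"
Token 4: literal('T'). Output: "SOSOSOT"
Token 5: backref(off=5, len=2). Copied 'SO' from pos 2. Output: "SOSOSOTSO"

Answer: SOSOSOTSO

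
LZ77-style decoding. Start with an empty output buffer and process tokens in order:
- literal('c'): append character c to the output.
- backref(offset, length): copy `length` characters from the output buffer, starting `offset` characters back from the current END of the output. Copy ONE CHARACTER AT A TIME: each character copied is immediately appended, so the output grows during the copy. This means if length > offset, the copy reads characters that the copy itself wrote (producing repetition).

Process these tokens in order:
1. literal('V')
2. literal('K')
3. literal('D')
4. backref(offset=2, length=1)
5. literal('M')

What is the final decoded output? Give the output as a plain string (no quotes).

Answer: VKDKM

Derivation:
Token 1: literal('V'). Output: "V"
Token 2: literal('K'). Output: "VK"
Token 3: literal('D'). Output: "VKD"
Token 4: backref(off=2, len=1). Copied 'K' from pos 1. Output: "VKDK"
Token 5: literal('M'). Output: "VKDKM"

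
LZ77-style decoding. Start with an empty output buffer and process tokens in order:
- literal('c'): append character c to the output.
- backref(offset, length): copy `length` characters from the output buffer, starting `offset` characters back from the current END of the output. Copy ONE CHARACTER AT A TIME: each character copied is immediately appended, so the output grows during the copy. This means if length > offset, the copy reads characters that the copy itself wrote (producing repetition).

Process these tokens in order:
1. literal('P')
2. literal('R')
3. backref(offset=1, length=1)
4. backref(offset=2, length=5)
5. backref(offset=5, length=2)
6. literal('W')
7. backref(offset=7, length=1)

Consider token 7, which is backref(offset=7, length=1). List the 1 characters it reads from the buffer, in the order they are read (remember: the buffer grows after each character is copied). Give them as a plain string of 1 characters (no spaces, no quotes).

Answer: R

Derivation:
Token 1: literal('P'). Output: "P"
Token 2: literal('R'). Output: "PR"
Token 3: backref(off=1, len=1). Copied 'R' from pos 1. Output: "PRR"
Token 4: backref(off=2, len=5) (overlapping!). Copied 'RRRRR' from pos 1. Output: "PRRRRRRR"
Token 5: backref(off=5, len=2). Copied 'RR' from pos 3. Output: "PRRRRRRRRR"
Token 6: literal('W'). Output: "PRRRRRRRRRW"
Token 7: backref(off=7, len=1). Buffer before: "PRRRRRRRRRW" (len 11)
  byte 1: read out[4]='R', append. Buffer now: "PRRRRRRRRRWR"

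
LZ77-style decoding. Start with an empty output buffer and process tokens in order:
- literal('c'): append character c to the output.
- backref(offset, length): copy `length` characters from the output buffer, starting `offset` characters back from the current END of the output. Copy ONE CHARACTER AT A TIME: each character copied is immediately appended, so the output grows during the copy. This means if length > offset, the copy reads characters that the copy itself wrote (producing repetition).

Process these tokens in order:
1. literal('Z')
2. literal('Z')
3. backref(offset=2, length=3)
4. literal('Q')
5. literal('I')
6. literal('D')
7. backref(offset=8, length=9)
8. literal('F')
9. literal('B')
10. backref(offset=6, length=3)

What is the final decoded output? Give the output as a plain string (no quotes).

Token 1: literal('Z'). Output: "Z"
Token 2: literal('Z'). Output: "ZZ"
Token 3: backref(off=2, len=3) (overlapping!). Copied 'ZZZ' from pos 0. Output: "ZZZZZ"
Token 4: literal('Q'). Output: "ZZZZZQ"
Token 5: literal('I'). Output: "ZZZZZQI"
Token 6: literal('D'). Output: "ZZZZZQID"
Token 7: backref(off=8, len=9) (overlapping!). Copied 'ZZZZZQIDZ' from pos 0. Output: "ZZZZZQIDZZZZZQIDZ"
Token 8: literal('F'). Output: "ZZZZZQIDZZZZZQIDZF"
Token 9: literal('B'). Output: "ZZZZZQIDZZZZZQIDZFB"
Token 10: backref(off=6, len=3). Copied 'QID' from pos 13. Output: "ZZZZZQIDZZZZZQIDZFBQID"

Answer: ZZZZZQIDZZZZZQIDZFBQID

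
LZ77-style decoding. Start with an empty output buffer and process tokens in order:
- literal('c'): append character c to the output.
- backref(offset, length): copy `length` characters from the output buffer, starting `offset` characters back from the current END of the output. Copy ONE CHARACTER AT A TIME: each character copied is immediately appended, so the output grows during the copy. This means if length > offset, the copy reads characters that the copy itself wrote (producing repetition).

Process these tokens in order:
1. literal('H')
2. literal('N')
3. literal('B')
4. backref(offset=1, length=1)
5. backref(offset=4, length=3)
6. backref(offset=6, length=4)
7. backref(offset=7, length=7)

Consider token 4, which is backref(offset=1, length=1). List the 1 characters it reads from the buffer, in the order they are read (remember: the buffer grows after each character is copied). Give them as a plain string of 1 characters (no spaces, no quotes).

Answer: B

Derivation:
Token 1: literal('H'). Output: "H"
Token 2: literal('N'). Output: "HN"
Token 3: literal('B'). Output: "HNB"
Token 4: backref(off=1, len=1). Buffer before: "HNB" (len 3)
  byte 1: read out[2]='B', append. Buffer now: "HNBB"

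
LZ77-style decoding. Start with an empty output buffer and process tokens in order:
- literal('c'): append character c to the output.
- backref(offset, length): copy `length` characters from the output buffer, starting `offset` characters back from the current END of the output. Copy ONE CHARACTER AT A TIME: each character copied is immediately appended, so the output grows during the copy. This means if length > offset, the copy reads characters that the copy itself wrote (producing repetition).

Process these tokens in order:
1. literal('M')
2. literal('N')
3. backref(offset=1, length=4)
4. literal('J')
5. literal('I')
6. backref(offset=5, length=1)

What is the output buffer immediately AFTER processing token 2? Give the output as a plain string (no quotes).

Token 1: literal('M'). Output: "M"
Token 2: literal('N'). Output: "MN"

Answer: MN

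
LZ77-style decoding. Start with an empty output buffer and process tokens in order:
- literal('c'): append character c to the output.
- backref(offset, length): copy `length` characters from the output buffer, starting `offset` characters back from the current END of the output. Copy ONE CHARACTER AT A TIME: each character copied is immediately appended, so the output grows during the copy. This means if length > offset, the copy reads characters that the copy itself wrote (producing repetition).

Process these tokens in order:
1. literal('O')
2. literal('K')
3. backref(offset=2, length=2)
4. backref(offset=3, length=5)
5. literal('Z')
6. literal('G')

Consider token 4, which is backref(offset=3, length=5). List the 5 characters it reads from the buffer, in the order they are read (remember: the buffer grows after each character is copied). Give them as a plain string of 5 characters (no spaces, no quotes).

Token 1: literal('O'). Output: "O"
Token 2: literal('K'). Output: "OK"
Token 3: backref(off=2, len=2). Copied 'OK' from pos 0. Output: "OKOK"
Token 4: backref(off=3, len=5). Buffer before: "OKOK" (len 4)
  byte 1: read out[1]='K', append. Buffer now: "OKOKK"
  byte 2: read out[2]='O', append. Buffer now: "OKOKKO"
  byte 3: read out[3]='K', append. Buffer now: "OKOKKOK"
  byte 4: read out[4]='K', append. Buffer now: "OKOKKOKK"
  byte 5: read out[5]='O', append. Buffer now: "OKOKKOKKO"

Answer: KOKKO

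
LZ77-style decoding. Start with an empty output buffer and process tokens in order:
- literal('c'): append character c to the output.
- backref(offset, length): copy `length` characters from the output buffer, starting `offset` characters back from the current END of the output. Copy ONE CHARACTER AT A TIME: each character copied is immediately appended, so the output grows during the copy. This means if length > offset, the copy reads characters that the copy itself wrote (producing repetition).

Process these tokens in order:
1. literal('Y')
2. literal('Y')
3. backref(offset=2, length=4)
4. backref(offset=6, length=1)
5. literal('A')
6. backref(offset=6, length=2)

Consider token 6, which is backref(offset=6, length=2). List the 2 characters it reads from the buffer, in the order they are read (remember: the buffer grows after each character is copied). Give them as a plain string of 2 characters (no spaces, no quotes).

Token 1: literal('Y'). Output: "Y"
Token 2: literal('Y'). Output: "YY"
Token 3: backref(off=2, len=4) (overlapping!). Copied 'YYYY' from pos 0. Output: "YYYYYY"
Token 4: backref(off=6, len=1). Copied 'Y' from pos 0. Output: "YYYYYYY"
Token 5: literal('A'). Output: "YYYYYYYA"
Token 6: backref(off=6, len=2). Buffer before: "YYYYYYYA" (len 8)
  byte 1: read out[2]='Y', append. Buffer now: "YYYYYYYAY"
  byte 2: read out[3]='Y', append. Buffer now: "YYYYYYYAYY"

Answer: YY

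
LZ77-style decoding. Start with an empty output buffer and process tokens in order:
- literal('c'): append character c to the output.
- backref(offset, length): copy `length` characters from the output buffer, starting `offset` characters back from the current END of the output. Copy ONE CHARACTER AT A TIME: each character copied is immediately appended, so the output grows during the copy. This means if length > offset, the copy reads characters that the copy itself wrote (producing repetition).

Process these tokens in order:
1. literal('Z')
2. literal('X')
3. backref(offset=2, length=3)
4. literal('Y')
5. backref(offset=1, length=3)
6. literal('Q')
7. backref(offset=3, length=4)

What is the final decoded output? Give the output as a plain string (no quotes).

Answer: ZXZXZYYYYQYYQY

Derivation:
Token 1: literal('Z'). Output: "Z"
Token 2: literal('X'). Output: "ZX"
Token 3: backref(off=2, len=3) (overlapping!). Copied 'ZXZ' from pos 0. Output: "ZXZXZ"
Token 4: literal('Y'). Output: "ZXZXZY"
Token 5: backref(off=1, len=3) (overlapping!). Copied 'YYY' from pos 5. Output: "ZXZXZYYYY"
Token 6: literal('Q'). Output: "ZXZXZYYYYQ"
Token 7: backref(off=3, len=4) (overlapping!). Copied 'YYQY' from pos 7. Output: "ZXZXZYYYYQYYQY"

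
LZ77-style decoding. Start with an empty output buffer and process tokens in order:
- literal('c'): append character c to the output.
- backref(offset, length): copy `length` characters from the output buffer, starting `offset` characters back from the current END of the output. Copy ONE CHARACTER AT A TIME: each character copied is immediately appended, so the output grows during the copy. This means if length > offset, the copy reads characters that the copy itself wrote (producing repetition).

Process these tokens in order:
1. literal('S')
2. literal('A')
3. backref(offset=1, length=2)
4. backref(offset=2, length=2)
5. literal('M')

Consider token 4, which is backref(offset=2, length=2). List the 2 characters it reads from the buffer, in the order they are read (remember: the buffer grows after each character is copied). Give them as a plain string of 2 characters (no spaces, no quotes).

Answer: AA

Derivation:
Token 1: literal('S'). Output: "S"
Token 2: literal('A'). Output: "SA"
Token 3: backref(off=1, len=2) (overlapping!). Copied 'AA' from pos 1. Output: "SAAA"
Token 4: backref(off=2, len=2). Buffer before: "SAAA" (len 4)
  byte 1: read out[2]='A', append. Buffer now: "SAAAA"
  byte 2: read out[3]='A', append. Buffer now: "SAAAAA"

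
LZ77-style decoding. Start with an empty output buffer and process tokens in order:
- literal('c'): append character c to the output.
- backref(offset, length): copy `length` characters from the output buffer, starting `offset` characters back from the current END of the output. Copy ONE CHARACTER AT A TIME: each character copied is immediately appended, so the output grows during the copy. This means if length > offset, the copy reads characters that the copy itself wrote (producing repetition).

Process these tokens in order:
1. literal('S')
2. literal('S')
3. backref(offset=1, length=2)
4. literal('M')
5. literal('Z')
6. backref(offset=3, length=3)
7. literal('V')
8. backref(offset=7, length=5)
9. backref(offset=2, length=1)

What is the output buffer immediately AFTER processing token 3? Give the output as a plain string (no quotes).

Token 1: literal('S'). Output: "S"
Token 2: literal('S'). Output: "SS"
Token 3: backref(off=1, len=2) (overlapping!). Copied 'SS' from pos 1. Output: "SSSS"

Answer: SSSS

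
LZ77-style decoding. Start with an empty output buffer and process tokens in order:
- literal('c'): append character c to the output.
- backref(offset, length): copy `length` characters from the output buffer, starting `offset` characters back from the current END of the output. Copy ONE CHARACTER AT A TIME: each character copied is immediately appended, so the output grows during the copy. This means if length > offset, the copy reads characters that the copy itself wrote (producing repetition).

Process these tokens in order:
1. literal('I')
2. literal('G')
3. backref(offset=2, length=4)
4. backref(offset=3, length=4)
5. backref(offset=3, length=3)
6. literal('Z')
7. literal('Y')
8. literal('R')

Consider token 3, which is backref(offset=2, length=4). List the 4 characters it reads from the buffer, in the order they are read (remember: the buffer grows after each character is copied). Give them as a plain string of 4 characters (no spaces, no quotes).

Token 1: literal('I'). Output: "I"
Token 2: literal('G'). Output: "IG"
Token 3: backref(off=2, len=4). Buffer before: "IG" (len 2)
  byte 1: read out[0]='I', append. Buffer now: "IGI"
  byte 2: read out[1]='G', append. Buffer now: "IGIG"
  byte 3: read out[2]='I', append. Buffer now: "IGIGI"
  byte 4: read out[3]='G', append. Buffer now: "IGIGIG"

Answer: IGIG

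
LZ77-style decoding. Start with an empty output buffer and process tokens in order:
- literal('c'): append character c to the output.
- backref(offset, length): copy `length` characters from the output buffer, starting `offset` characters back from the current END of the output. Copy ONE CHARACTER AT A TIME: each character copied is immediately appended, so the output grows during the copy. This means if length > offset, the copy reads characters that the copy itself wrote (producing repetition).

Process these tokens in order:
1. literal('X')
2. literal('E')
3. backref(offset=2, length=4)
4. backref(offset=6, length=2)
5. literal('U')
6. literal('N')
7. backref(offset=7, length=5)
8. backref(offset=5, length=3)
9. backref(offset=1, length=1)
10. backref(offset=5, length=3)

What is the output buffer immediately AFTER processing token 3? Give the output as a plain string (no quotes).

Token 1: literal('X'). Output: "X"
Token 2: literal('E'). Output: "XE"
Token 3: backref(off=2, len=4) (overlapping!). Copied 'XEXE' from pos 0. Output: "XEXEXE"

Answer: XEXEXE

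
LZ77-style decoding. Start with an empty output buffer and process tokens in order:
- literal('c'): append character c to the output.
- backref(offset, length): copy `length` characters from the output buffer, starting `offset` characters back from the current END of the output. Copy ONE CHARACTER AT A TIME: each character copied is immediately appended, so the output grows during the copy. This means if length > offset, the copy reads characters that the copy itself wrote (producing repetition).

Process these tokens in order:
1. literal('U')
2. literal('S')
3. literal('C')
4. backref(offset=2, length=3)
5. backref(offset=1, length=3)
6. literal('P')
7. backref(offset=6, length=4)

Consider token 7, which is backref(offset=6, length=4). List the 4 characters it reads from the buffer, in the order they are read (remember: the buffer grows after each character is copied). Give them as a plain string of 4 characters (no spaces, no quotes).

Token 1: literal('U'). Output: "U"
Token 2: literal('S'). Output: "US"
Token 3: literal('C'). Output: "USC"
Token 4: backref(off=2, len=3) (overlapping!). Copied 'SCS' from pos 1. Output: "USCSCS"
Token 5: backref(off=1, len=3) (overlapping!). Copied 'SSS' from pos 5. Output: "USCSCSSSS"
Token 6: literal('P'). Output: "USCSCSSSSP"
Token 7: backref(off=6, len=4). Buffer before: "USCSCSSSSP" (len 10)
  byte 1: read out[4]='C', append. Buffer now: "USCSCSSSSPC"
  byte 2: read out[5]='S', append. Buffer now: "USCSCSSSSPCS"
  byte 3: read out[6]='S', append. Buffer now: "USCSCSSSSPCSS"
  byte 4: read out[7]='S', append. Buffer now: "USCSCSSSSPCSSS"

Answer: CSSS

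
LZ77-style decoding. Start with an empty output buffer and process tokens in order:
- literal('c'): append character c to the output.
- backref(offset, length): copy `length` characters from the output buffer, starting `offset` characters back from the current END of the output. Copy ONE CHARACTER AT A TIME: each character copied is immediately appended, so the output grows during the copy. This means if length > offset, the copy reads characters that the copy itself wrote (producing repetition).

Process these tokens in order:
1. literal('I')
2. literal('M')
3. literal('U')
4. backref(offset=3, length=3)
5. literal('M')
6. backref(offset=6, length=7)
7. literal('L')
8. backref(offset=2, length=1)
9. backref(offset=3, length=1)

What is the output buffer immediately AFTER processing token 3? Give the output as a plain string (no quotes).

Answer: IMU

Derivation:
Token 1: literal('I'). Output: "I"
Token 2: literal('M'). Output: "IM"
Token 3: literal('U'). Output: "IMU"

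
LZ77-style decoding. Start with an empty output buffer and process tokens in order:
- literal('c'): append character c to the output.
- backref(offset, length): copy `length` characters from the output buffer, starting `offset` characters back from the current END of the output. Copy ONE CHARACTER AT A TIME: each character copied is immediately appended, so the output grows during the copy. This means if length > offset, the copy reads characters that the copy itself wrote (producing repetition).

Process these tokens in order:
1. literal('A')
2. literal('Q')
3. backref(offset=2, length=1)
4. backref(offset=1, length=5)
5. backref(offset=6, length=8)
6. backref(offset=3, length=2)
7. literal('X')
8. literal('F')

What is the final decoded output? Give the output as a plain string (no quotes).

Token 1: literal('A'). Output: "A"
Token 2: literal('Q'). Output: "AQ"
Token 3: backref(off=2, len=1). Copied 'A' from pos 0. Output: "AQA"
Token 4: backref(off=1, len=5) (overlapping!). Copied 'AAAAA' from pos 2. Output: "AQAAAAAA"
Token 5: backref(off=6, len=8) (overlapping!). Copied 'AAAAAAAA' from pos 2. Output: "AQAAAAAAAAAAAAAA"
Token 6: backref(off=3, len=2). Copied 'AA' from pos 13. Output: "AQAAAAAAAAAAAAAAAA"
Token 7: literal('X'). Output: "AQAAAAAAAAAAAAAAAAX"
Token 8: literal('F'). Output: "AQAAAAAAAAAAAAAAAAXF"

Answer: AQAAAAAAAAAAAAAAAAXF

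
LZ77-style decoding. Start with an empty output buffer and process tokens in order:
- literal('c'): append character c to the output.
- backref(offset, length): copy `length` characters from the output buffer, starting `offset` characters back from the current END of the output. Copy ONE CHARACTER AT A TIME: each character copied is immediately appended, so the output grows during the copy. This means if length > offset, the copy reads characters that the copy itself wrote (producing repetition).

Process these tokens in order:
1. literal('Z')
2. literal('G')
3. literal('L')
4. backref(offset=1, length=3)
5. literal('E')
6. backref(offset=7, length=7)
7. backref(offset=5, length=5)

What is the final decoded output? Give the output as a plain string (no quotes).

Token 1: literal('Z'). Output: "Z"
Token 2: literal('G'). Output: "ZG"
Token 3: literal('L'). Output: "ZGL"
Token 4: backref(off=1, len=3) (overlapping!). Copied 'LLL' from pos 2. Output: "ZGLLLL"
Token 5: literal('E'). Output: "ZGLLLLE"
Token 6: backref(off=7, len=7). Copied 'ZGLLLLE' from pos 0. Output: "ZGLLLLEZGLLLLE"
Token 7: backref(off=5, len=5). Copied 'LLLLE' from pos 9. Output: "ZGLLLLEZGLLLLELLLLE"

Answer: ZGLLLLEZGLLLLELLLLE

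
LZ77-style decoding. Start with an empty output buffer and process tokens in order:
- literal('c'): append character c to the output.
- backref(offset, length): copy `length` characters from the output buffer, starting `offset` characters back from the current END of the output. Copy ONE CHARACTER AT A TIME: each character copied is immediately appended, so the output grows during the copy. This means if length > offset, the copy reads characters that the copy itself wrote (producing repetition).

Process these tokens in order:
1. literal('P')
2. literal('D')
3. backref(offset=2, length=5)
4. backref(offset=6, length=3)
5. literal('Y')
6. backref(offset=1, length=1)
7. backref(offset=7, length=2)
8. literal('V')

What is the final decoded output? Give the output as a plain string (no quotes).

Token 1: literal('P'). Output: "P"
Token 2: literal('D'). Output: "PD"
Token 3: backref(off=2, len=5) (overlapping!). Copied 'PDPDP' from pos 0. Output: "PDPDPDP"
Token 4: backref(off=6, len=3). Copied 'DPD' from pos 1. Output: "PDPDPDPDPD"
Token 5: literal('Y'). Output: "PDPDPDPDPDY"
Token 6: backref(off=1, len=1). Copied 'Y' from pos 10. Output: "PDPDPDPDPDYY"
Token 7: backref(off=7, len=2). Copied 'DP' from pos 5. Output: "PDPDPDPDPDYYDP"
Token 8: literal('V'). Output: "PDPDPDPDPDYYDPV"

Answer: PDPDPDPDPDYYDPV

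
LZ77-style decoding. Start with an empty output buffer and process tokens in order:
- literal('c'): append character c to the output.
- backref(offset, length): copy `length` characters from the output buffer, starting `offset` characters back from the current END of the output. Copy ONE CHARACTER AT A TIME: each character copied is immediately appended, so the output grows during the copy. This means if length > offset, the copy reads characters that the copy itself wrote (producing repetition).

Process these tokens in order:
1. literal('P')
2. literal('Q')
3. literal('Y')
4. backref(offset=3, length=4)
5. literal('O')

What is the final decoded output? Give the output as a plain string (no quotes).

Answer: PQYPQYPO

Derivation:
Token 1: literal('P'). Output: "P"
Token 2: literal('Q'). Output: "PQ"
Token 3: literal('Y'). Output: "PQY"
Token 4: backref(off=3, len=4) (overlapping!). Copied 'PQYP' from pos 0. Output: "PQYPQYP"
Token 5: literal('O'). Output: "PQYPQYPO"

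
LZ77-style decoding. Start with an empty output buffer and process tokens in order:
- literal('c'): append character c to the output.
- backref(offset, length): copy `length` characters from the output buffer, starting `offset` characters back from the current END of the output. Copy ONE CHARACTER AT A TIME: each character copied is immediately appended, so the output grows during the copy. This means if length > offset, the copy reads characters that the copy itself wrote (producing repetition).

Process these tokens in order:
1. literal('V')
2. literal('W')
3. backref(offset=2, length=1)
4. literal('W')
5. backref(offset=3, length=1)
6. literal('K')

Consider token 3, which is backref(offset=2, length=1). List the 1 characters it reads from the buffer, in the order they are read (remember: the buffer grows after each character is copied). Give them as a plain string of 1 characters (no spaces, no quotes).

Token 1: literal('V'). Output: "V"
Token 2: literal('W'). Output: "VW"
Token 3: backref(off=2, len=1). Buffer before: "VW" (len 2)
  byte 1: read out[0]='V', append. Buffer now: "VWV"

Answer: V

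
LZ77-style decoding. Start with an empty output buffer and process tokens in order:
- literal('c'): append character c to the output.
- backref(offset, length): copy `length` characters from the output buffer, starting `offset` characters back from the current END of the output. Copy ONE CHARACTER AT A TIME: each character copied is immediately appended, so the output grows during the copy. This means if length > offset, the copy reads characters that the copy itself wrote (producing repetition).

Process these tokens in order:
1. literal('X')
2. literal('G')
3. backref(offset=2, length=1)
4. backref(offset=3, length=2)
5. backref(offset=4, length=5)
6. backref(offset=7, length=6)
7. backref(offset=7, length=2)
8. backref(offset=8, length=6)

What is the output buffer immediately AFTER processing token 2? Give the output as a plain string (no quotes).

Answer: XG

Derivation:
Token 1: literal('X'). Output: "X"
Token 2: literal('G'). Output: "XG"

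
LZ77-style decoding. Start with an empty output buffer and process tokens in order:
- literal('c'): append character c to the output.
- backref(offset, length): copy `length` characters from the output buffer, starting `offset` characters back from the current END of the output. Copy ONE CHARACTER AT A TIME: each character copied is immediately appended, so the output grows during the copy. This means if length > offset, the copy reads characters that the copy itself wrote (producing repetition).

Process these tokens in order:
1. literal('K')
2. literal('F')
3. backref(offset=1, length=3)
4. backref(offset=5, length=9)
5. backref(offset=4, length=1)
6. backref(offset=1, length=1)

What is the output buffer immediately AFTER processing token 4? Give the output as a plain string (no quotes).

Token 1: literal('K'). Output: "K"
Token 2: literal('F'). Output: "KF"
Token 3: backref(off=1, len=3) (overlapping!). Copied 'FFF' from pos 1. Output: "KFFFF"
Token 4: backref(off=5, len=9) (overlapping!). Copied 'KFFFFKFFF' from pos 0. Output: "KFFFFKFFFFKFFF"

Answer: KFFFFKFFFFKFFF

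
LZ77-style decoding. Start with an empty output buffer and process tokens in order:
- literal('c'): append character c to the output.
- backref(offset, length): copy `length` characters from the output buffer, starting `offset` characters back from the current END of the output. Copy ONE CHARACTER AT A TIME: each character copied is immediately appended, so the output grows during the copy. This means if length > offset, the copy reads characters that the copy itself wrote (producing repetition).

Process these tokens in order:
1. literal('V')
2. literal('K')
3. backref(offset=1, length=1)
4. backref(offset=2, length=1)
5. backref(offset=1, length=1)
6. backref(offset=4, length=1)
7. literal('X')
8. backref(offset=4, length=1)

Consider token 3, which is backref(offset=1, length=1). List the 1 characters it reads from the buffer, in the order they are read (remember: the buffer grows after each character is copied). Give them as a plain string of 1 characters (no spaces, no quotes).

Answer: K

Derivation:
Token 1: literal('V'). Output: "V"
Token 2: literal('K'). Output: "VK"
Token 3: backref(off=1, len=1). Buffer before: "VK" (len 2)
  byte 1: read out[1]='K', append. Buffer now: "VKK"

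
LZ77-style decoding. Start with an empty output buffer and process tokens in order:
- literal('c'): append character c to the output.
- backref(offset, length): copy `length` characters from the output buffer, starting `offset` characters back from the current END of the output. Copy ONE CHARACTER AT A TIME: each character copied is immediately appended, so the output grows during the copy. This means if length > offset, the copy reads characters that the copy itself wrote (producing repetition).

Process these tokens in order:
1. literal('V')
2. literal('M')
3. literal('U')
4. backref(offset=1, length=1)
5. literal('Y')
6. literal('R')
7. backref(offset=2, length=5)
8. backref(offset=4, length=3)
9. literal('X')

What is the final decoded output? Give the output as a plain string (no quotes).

Answer: VMUUYRYRYRYRYRX

Derivation:
Token 1: literal('V'). Output: "V"
Token 2: literal('M'). Output: "VM"
Token 3: literal('U'). Output: "VMU"
Token 4: backref(off=1, len=1). Copied 'U' from pos 2. Output: "VMUU"
Token 5: literal('Y'). Output: "VMUUY"
Token 6: literal('R'). Output: "VMUUYR"
Token 7: backref(off=2, len=5) (overlapping!). Copied 'YRYRY' from pos 4. Output: "VMUUYRYRYRY"
Token 8: backref(off=4, len=3). Copied 'RYR' from pos 7. Output: "VMUUYRYRYRYRYR"
Token 9: literal('X'). Output: "VMUUYRYRYRYRYRX"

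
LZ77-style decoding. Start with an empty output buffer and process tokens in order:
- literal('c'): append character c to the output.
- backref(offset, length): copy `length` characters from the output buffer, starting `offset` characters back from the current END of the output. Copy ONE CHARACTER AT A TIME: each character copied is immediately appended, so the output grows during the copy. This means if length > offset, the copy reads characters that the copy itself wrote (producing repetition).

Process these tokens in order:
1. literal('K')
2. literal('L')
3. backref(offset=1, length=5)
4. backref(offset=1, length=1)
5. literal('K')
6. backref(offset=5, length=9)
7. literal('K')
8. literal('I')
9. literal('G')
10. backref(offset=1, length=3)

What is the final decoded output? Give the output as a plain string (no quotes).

Answer: KLLLLLLLKLLLLKLLLLKIGGGG

Derivation:
Token 1: literal('K'). Output: "K"
Token 2: literal('L'). Output: "KL"
Token 3: backref(off=1, len=5) (overlapping!). Copied 'LLLLL' from pos 1. Output: "KLLLLLL"
Token 4: backref(off=1, len=1). Copied 'L' from pos 6. Output: "KLLLLLLL"
Token 5: literal('K'). Output: "KLLLLLLLK"
Token 6: backref(off=5, len=9) (overlapping!). Copied 'LLLLKLLLL' from pos 4. Output: "KLLLLLLLKLLLLKLLLL"
Token 7: literal('K'). Output: "KLLLLLLLKLLLLKLLLLK"
Token 8: literal('I'). Output: "KLLLLLLLKLLLLKLLLLKI"
Token 9: literal('G'). Output: "KLLLLLLLKLLLLKLLLLKIG"
Token 10: backref(off=1, len=3) (overlapping!). Copied 'GGG' from pos 20. Output: "KLLLLLLLKLLLLKLLLLKIGGGG"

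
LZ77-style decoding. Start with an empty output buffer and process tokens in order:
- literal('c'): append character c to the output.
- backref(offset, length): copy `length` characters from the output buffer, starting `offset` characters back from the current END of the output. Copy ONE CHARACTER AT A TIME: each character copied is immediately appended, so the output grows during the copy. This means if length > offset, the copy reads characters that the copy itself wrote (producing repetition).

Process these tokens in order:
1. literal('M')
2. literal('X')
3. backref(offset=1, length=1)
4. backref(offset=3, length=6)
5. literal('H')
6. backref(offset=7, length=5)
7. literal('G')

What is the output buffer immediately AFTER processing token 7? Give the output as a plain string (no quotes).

Answer: MXXMXXMXXHMXXMXG

Derivation:
Token 1: literal('M'). Output: "M"
Token 2: literal('X'). Output: "MX"
Token 3: backref(off=1, len=1). Copied 'X' from pos 1. Output: "MXX"
Token 4: backref(off=3, len=6) (overlapping!). Copied 'MXXMXX' from pos 0. Output: "MXXMXXMXX"
Token 5: literal('H'). Output: "MXXMXXMXXH"
Token 6: backref(off=7, len=5). Copied 'MXXMX' from pos 3. Output: "MXXMXXMXXHMXXMX"
Token 7: literal('G'). Output: "MXXMXXMXXHMXXMXG"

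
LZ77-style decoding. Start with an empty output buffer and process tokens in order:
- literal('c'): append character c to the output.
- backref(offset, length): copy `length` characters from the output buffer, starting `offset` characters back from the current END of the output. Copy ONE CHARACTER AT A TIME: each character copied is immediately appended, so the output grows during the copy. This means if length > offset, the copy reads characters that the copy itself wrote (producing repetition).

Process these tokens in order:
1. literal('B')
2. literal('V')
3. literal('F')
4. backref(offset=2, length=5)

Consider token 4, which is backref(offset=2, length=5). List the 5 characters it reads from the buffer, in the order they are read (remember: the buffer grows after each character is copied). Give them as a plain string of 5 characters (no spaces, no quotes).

Token 1: literal('B'). Output: "B"
Token 2: literal('V'). Output: "BV"
Token 3: literal('F'). Output: "BVF"
Token 4: backref(off=2, len=5). Buffer before: "BVF" (len 3)
  byte 1: read out[1]='V', append. Buffer now: "BVFV"
  byte 2: read out[2]='F', append. Buffer now: "BVFVF"
  byte 3: read out[3]='V', append. Buffer now: "BVFVFV"
  byte 4: read out[4]='F', append. Buffer now: "BVFVFVF"
  byte 5: read out[5]='V', append. Buffer now: "BVFVFVFV"

Answer: VFVFV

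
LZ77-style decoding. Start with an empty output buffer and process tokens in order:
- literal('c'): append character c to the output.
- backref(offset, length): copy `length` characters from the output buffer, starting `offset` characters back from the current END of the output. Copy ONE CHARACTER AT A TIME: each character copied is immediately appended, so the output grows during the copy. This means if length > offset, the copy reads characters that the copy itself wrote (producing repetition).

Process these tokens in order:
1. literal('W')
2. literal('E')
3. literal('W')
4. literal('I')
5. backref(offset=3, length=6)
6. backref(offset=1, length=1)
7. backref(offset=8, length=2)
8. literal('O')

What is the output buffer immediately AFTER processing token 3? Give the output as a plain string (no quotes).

Token 1: literal('W'). Output: "W"
Token 2: literal('E'). Output: "WE"
Token 3: literal('W'). Output: "WEW"

Answer: WEW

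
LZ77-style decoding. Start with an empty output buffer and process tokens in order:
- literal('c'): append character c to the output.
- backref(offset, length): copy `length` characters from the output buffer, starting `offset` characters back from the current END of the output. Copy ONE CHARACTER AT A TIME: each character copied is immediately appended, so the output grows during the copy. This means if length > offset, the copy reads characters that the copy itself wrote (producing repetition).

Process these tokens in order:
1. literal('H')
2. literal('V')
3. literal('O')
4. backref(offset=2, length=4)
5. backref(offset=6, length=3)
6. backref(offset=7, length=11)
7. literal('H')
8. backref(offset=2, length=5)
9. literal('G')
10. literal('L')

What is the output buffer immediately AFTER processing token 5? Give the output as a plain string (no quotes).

Answer: HVOVOVOVOV

Derivation:
Token 1: literal('H'). Output: "H"
Token 2: literal('V'). Output: "HV"
Token 3: literal('O'). Output: "HVO"
Token 4: backref(off=2, len=4) (overlapping!). Copied 'VOVO' from pos 1. Output: "HVOVOVO"
Token 5: backref(off=6, len=3). Copied 'VOV' from pos 1. Output: "HVOVOVOVOV"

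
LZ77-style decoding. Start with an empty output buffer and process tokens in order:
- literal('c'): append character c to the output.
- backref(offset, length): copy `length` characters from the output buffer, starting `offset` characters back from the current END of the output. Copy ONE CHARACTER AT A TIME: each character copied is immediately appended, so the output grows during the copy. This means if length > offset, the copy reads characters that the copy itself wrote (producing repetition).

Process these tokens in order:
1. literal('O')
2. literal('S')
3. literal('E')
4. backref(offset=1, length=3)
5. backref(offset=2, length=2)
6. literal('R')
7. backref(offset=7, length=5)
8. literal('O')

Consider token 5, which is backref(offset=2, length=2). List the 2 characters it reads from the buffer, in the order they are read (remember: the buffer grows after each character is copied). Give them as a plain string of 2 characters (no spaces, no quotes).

Token 1: literal('O'). Output: "O"
Token 2: literal('S'). Output: "OS"
Token 3: literal('E'). Output: "OSE"
Token 4: backref(off=1, len=3) (overlapping!). Copied 'EEE' from pos 2. Output: "OSEEEE"
Token 5: backref(off=2, len=2). Buffer before: "OSEEEE" (len 6)
  byte 1: read out[4]='E', append. Buffer now: "OSEEEEE"
  byte 2: read out[5]='E', append. Buffer now: "OSEEEEEE"

Answer: EE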